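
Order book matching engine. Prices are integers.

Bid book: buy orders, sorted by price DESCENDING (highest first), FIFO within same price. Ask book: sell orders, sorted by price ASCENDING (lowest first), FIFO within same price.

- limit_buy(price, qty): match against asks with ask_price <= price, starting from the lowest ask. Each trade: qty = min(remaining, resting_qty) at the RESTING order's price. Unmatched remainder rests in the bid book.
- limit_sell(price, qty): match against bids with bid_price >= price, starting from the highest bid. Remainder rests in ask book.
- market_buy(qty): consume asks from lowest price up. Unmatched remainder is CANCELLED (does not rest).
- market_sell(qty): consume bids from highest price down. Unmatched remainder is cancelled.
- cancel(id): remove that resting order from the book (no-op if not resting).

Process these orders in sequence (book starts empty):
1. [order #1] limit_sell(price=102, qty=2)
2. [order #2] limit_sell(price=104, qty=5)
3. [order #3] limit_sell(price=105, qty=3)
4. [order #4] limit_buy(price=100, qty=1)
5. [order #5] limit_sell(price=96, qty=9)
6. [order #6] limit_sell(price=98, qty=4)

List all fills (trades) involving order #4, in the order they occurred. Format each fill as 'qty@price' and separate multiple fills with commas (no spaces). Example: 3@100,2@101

Answer: 1@100

Derivation:
After op 1 [order #1] limit_sell(price=102, qty=2): fills=none; bids=[-] asks=[#1:2@102]
After op 2 [order #2] limit_sell(price=104, qty=5): fills=none; bids=[-] asks=[#1:2@102 #2:5@104]
After op 3 [order #3] limit_sell(price=105, qty=3): fills=none; bids=[-] asks=[#1:2@102 #2:5@104 #3:3@105]
After op 4 [order #4] limit_buy(price=100, qty=1): fills=none; bids=[#4:1@100] asks=[#1:2@102 #2:5@104 #3:3@105]
After op 5 [order #5] limit_sell(price=96, qty=9): fills=#4x#5:1@100; bids=[-] asks=[#5:8@96 #1:2@102 #2:5@104 #3:3@105]
After op 6 [order #6] limit_sell(price=98, qty=4): fills=none; bids=[-] asks=[#5:8@96 #6:4@98 #1:2@102 #2:5@104 #3:3@105]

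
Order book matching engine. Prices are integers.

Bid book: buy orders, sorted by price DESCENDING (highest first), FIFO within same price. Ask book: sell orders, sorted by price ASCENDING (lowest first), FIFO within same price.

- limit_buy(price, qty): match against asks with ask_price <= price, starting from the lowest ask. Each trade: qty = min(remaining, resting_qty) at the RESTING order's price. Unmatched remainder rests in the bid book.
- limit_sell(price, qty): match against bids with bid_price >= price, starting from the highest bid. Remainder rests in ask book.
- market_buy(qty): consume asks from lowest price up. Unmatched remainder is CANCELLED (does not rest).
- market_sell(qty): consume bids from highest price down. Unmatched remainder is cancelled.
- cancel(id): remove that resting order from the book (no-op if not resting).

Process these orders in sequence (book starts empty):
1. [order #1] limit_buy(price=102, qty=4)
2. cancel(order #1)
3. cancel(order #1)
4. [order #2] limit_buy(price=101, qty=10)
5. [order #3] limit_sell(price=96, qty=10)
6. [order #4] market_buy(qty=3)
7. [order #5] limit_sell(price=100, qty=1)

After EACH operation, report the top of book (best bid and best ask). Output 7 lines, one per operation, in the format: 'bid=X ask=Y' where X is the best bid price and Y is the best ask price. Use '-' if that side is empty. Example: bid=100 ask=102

After op 1 [order #1] limit_buy(price=102, qty=4): fills=none; bids=[#1:4@102] asks=[-]
After op 2 cancel(order #1): fills=none; bids=[-] asks=[-]
After op 3 cancel(order #1): fills=none; bids=[-] asks=[-]
After op 4 [order #2] limit_buy(price=101, qty=10): fills=none; bids=[#2:10@101] asks=[-]
After op 5 [order #3] limit_sell(price=96, qty=10): fills=#2x#3:10@101; bids=[-] asks=[-]
After op 6 [order #4] market_buy(qty=3): fills=none; bids=[-] asks=[-]
After op 7 [order #5] limit_sell(price=100, qty=1): fills=none; bids=[-] asks=[#5:1@100]

Answer: bid=102 ask=-
bid=- ask=-
bid=- ask=-
bid=101 ask=-
bid=- ask=-
bid=- ask=-
bid=- ask=100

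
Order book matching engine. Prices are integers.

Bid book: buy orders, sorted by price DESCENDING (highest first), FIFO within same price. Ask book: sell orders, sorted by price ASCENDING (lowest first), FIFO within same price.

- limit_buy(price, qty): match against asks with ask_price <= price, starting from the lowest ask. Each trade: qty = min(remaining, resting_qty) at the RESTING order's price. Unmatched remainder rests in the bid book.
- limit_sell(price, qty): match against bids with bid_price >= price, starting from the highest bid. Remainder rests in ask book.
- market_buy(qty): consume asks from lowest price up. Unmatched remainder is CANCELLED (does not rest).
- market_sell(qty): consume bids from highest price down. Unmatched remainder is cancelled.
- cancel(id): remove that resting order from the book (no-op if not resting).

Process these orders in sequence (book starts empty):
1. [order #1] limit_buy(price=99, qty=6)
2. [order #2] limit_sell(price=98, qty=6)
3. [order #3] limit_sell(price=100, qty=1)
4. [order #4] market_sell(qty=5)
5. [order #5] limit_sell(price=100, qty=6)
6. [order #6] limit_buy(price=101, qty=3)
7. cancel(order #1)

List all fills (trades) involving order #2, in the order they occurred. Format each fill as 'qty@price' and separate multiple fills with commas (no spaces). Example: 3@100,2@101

Answer: 6@99

Derivation:
After op 1 [order #1] limit_buy(price=99, qty=6): fills=none; bids=[#1:6@99] asks=[-]
After op 2 [order #2] limit_sell(price=98, qty=6): fills=#1x#2:6@99; bids=[-] asks=[-]
After op 3 [order #3] limit_sell(price=100, qty=1): fills=none; bids=[-] asks=[#3:1@100]
After op 4 [order #4] market_sell(qty=5): fills=none; bids=[-] asks=[#3:1@100]
After op 5 [order #5] limit_sell(price=100, qty=6): fills=none; bids=[-] asks=[#3:1@100 #5:6@100]
After op 6 [order #6] limit_buy(price=101, qty=3): fills=#6x#3:1@100 #6x#5:2@100; bids=[-] asks=[#5:4@100]
After op 7 cancel(order #1): fills=none; bids=[-] asks=[#5:4@100]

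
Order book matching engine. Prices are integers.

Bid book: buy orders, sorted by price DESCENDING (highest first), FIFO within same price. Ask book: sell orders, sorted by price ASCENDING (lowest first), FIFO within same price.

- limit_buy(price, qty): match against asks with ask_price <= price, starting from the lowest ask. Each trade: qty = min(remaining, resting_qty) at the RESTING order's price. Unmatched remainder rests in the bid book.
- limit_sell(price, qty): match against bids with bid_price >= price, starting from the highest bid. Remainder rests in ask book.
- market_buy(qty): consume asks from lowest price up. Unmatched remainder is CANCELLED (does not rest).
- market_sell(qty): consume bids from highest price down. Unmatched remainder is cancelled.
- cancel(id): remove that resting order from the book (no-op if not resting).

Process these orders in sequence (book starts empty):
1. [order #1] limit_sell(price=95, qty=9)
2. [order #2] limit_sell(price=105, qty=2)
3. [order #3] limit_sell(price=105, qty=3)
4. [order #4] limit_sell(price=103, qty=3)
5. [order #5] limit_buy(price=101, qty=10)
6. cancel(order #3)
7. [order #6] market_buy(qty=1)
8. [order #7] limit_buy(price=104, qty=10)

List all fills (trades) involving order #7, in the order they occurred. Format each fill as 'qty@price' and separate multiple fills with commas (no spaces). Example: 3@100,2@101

Answer: 2@103

Derivation:
After op 1 [order #1] limit_sell(price=95, qty=9): fills=none; bids=[-] asks=[#1:9@95]
After op 2 [order #2] limit_sell(price=105, qty=2): fills=none; bids=[-] asks=[#1:9@95 #2:2@105]
After op 3 [order #3] limit_sell(price=105, qty=3): fills=none; bids=[-] asks=[#1:9@95 #2:2@105 #3:3@105]
After op 4 [order #4] limit_sell(price=103, qty=3): fills=none; bids=[-] asks=[#1:9@95 #4:3@103 #2:2@105 #3:3@105]
After op 5 [order #5] limit_buy(price=101, qty=10): fills=#5x#1:9@95; bids=[#5:1@101] asks=[#4:3@103 #2:2@105 #3:3@105]
After op 6 cancel(order #3): fills=none; bids=[#5:1@101] asks=[#4:3@103 #2:2@105]
After op 7 [order #6] market_buy(qty=1): fills=#6x#4:1@103; bids=[#5:1@101] asks=[#4:2@103 #2:2@105]
After op 8 [order #7] limit_buy(price=104, qty=10): fills=#7x#4:2@103; bids=[#7:8@104 #5:1@101] asks=[#2:2@105]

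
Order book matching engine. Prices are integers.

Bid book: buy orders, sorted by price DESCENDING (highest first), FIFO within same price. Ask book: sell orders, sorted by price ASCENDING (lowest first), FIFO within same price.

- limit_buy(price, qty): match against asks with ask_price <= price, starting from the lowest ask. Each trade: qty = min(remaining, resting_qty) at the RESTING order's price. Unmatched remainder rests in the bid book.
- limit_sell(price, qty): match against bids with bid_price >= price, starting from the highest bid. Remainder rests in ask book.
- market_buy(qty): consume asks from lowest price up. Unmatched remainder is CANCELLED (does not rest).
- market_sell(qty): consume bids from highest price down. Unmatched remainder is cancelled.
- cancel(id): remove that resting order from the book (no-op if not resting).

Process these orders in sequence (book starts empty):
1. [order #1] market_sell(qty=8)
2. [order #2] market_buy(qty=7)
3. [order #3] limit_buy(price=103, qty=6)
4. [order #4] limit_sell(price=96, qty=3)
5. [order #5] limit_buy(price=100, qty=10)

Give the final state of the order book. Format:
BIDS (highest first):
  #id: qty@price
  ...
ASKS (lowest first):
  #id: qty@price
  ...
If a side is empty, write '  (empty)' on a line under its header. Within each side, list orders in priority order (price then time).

Answer: BIDS (highest first):
  #3: 3@103
  #5: 10@100
ASKS (lowest first):
  (empty)

Derivation:
After op 1 [order #1] market_sell(qty=8): fills=none; bids=[-] asks=[-]
After op 2 [order #2] market_buy(qty=7): fills=none; bids=[-] asks=[-]
After op 3 [order #3] limit_buy(price=103, qty=6): fills=none; bids=[#3:6@103] asks=[-]
After op 4 [order #4] limit_sell(price=96, qty=3): fills=#3x#4:3@103; bids=[#3:3@103] asks=[-]
After op 5 [order #5] limit_buy(price=100, qty=10): fills=none; bids=[#3:3@103 #5:10@100] asks=[-]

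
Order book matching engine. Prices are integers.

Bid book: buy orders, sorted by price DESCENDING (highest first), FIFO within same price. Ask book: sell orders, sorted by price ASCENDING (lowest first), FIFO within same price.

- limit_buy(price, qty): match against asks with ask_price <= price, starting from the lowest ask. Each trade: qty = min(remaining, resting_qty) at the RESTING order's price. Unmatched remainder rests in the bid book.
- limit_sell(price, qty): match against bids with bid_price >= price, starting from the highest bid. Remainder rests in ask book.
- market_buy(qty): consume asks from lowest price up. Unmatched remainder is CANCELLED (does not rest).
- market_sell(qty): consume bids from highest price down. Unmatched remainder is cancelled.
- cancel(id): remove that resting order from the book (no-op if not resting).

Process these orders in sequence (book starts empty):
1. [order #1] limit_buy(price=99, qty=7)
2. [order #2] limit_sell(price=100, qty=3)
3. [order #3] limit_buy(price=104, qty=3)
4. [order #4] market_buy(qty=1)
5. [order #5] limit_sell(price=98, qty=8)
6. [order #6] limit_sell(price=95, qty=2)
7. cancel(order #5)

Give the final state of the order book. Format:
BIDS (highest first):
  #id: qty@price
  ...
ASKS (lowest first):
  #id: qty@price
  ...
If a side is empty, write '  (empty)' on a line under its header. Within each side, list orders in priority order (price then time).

After op 1 [order #1] limit_buy(price=99, qty=7): fills=none; bids=[#1:7@99] asks=[-]
After op 2 [order #2] limit_sell(price=100, qty=3): fills=none; bids=[#1:7@99] asks=[#2:3@100]
After op 3 [order #3] limit_buy(price=104, qty=3): fills=#3x#2:3@100; bids=[#1:7@99] asks=[-]
After op 4 [order #4] market_buy(qty=1): fills=none; bids=[#1:7@99] asks=[-]
After op 5 [order #5] limit_sell(price=98, qty=8): fills=#1x#5:7@99; bids=[-] asks=[#5:1@98]
After op 6 [order #6] limit_sell(price=95, qty=2): fills=none; bids=[-] asks=[#6:2@95 #5:1@98]
After op 7 cancel(order #5): fills=none; bids=[-] asks=[#6:2@95]

Answer: BIDS (highest first):
  (empty)
ASKS (lowest first):
  #6: 2@95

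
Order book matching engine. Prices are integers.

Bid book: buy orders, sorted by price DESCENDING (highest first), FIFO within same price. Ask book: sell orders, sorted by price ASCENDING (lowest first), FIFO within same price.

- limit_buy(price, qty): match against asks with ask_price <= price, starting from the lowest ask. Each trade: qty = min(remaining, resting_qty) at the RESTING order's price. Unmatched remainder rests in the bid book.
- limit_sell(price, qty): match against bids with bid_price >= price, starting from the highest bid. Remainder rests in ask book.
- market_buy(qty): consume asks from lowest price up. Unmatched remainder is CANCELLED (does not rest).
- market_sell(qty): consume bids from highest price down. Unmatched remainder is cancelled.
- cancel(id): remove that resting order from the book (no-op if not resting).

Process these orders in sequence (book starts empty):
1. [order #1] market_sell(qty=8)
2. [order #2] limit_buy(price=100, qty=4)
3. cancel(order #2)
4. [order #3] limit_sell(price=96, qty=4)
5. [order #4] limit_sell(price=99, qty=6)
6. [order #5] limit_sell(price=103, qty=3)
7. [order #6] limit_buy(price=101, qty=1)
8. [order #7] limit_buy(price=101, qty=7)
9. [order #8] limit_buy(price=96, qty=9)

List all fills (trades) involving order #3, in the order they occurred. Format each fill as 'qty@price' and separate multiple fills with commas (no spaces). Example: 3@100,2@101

Answer: 1@96,3@96

Derivation:
After op 1 [order #1] market_sell(qty=8): fills=none; bids=[-] asks=[-]
After op 2 [order #2] limit_buy(price=100, qty=4): fills=none; bids=[#2:4@100] asks=[-]
After op 3 cancel(order #2): fills=none; bids=[-] asks=[-]
After op 4 [order #3] limit_sell(price=96, qty=4): fills=none; bids=[-] asks=[#3:4@96]
After op 5 [order #4] limit_sell(price=99, qty=6): fills=none; bids=[-] asks=[#3:4@96 #4:6@99]
After op 6 [order #5] limit_sell(price=103, qty=3): fills=none; bids=[-] asks=[#3:4@96 #4:6@99 #5:3@103]
After op 7 [order #6] limit_buy(price=101, qty=1): fills=#6x#3:1@96; bids=[-] asks=[#3:3@96 #4:6@99 #5:3@103]
After op 8 [order #7] limit_buy(price=101, qty=7): fills=#7x#3:3@96 #7x#4:4@99; bids=[-] asks=[#4:2@99 #5:3@103]
After op 9 [order #8] limit_buy(price=96, qty=9): fills=none; bids=[#8:9@96] asks=[#4:2@99 #5:3@103]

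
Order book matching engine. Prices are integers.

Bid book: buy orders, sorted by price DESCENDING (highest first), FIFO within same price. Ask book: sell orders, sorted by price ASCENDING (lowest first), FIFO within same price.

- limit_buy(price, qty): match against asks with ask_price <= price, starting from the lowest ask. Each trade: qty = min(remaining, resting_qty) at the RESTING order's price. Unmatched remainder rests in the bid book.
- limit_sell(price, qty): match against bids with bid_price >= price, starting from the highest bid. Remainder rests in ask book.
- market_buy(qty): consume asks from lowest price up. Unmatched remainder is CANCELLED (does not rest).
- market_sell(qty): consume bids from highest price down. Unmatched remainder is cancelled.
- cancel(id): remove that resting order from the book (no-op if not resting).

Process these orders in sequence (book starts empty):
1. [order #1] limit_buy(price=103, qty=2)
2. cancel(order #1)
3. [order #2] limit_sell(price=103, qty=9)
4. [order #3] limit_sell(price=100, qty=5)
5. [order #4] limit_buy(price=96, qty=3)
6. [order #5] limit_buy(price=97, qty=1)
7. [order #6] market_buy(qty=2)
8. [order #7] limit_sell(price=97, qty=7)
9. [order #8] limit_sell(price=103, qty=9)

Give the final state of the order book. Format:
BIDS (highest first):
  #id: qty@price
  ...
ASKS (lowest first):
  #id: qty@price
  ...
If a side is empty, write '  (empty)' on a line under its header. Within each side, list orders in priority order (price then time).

Answer: BIDS (highest first):
  #4: 3@96
ASKS (lowest first):
  #7: 6@97
  #3: 3@100
  #2: 9@103
  #8: 9@103

Derivation:
After op 1 [order #1] limit_buy(price=103, qty=2): fills=none; bids=[#1:2@103] asks=[-]
After op 2 cancel(order #1): fills=none; bids=[-] asks=[-]
After op 3 [order #2] limit_sell(price=103, qty=9): fills=none; bids=[-] asks=[#2:9@103]
After op 4 [order #3] limit_sell(price=100, qty=5): fills=none; bids=[-] asks=[#3:5@100 #2:9@103]
After op 5 [order #4] limit_buy(price=96, qty=3): fills=none; bids=[#4:3@96] asks=[#3:5@100 #2:9@103]
After op 6 [order #5] limit_buy(price=97, qty=1): fills=none; bids=[#5:1@97 #4:3@96] asks=[#3:5@100 #2:9@103]
After op 7 [order #6] market_buy(qty=2): fills=#6x#3:2@100; bids=[#5:1@97 #4:3@96] asks=[#3:3@100 #2:9@103]
After op 8 [order #7] limit_sell(price=97, qty=7): fills=#5x#7:1@97; bids=[#4:3@96] asks=[#7:6@97 #3:3@100 #2:9@103]
After op 9 [order #8] limit_sell(price=103, qty=9): fills=none; bids=[#4:3@96] asks=[#7:6@97 #3:3@100 #2:9@103 #8:9@103]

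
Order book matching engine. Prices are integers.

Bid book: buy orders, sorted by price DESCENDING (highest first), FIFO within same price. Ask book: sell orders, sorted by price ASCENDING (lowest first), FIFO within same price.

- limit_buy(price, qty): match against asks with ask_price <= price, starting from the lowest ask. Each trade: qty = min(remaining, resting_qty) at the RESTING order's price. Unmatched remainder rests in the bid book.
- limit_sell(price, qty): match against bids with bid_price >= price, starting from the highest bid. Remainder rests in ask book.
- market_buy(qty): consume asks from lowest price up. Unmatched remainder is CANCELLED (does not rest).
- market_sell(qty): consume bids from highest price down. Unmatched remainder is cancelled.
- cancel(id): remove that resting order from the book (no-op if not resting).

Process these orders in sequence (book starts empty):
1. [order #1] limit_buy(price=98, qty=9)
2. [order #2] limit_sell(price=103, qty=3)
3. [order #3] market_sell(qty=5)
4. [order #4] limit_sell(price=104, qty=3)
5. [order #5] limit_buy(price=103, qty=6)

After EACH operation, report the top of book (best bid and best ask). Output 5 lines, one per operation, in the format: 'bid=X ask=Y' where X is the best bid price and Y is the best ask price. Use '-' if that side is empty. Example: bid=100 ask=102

After op 1 [order #1] limit_buy(price=98, qty=9): fills=none; bids=[#1:9@98] asks=[-]
After op 2 [order #2] limit_sell(price=103, qty=3): fills=none; bids=[#1:9@98] asks=[#2:3@103]
After op 3 [order #3] market_sell(qty=5): fills=#1x#3:5@98; bids=[#1:4@98] asks=[#2:3@103]
After op 4 [order #4] limit_sell(price=104, qty=3): fills=none; bids=[#1:4@98] asks=[#2:3@103 #4:3@104]
After op 5 [order #5] limit_buy(price=103, qty=6): fills=#5x#2:3@103; bids=[#5:3@103 #1:4@98] asks=[#4:3@104]

Answer: bid=98 ask=-
bid=98 ask=103
bid=98 ask=103
bid=98 ask=103
bid=103 ask=104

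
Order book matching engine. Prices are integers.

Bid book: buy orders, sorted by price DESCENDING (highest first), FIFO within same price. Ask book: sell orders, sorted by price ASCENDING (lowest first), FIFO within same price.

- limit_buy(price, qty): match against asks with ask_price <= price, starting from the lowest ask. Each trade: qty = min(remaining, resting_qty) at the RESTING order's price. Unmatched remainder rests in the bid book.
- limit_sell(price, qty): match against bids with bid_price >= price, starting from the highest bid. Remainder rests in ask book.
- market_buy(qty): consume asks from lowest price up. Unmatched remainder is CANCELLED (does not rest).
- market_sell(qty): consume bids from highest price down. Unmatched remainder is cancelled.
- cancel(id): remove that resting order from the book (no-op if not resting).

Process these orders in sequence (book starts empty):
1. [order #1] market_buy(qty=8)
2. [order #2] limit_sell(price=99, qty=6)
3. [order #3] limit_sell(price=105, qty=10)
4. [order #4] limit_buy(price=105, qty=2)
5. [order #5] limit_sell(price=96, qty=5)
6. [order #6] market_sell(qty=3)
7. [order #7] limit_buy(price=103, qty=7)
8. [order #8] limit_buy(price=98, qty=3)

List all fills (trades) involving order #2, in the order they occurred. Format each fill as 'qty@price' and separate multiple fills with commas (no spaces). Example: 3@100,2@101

After op 1 [order #1] market_buy(qty=8): fills=none; bids=[-] asks=[-]
After op 2 [order #2] limit_sell(price=99, qty=6): fills=none; bids=[-] asks=[#2:6@99]
After op 3 [order #3] limit_sell(price=105, qty=10): fills=none; bids=[-] asks=[#2:6@99 #3:10@105]
After op 4 [order #4] limit_buy(price=105, qty=2): fills=#4x#2:2@99; bids=[-] asks=[#2:4@99 #3:10@105]
After op 5 [order #5] limit_sell(price=96, qty=5): fills=none; bids=[-] asks=[#5:5@96 #2:4@99 #3:10@105]
After op 6 [order #6] market_sell(qty=3): fills=none; bids=[-] asks=[#5:5@96 #2:4@99 #3:10@105]
After op 7 [order #7] limit_buy(price=103, qty=7): fills=#7x#5:5@96 #7x#2:2@99; bids=[-] asks=[#2:2@99 #3:10@105]
After op 8 [order #8] limit_buy(price=98, qty=3): fills=none; bids=[#8:3@98] asks=[#2:2@99 #3:10@105]

Answer: 2@99,2@99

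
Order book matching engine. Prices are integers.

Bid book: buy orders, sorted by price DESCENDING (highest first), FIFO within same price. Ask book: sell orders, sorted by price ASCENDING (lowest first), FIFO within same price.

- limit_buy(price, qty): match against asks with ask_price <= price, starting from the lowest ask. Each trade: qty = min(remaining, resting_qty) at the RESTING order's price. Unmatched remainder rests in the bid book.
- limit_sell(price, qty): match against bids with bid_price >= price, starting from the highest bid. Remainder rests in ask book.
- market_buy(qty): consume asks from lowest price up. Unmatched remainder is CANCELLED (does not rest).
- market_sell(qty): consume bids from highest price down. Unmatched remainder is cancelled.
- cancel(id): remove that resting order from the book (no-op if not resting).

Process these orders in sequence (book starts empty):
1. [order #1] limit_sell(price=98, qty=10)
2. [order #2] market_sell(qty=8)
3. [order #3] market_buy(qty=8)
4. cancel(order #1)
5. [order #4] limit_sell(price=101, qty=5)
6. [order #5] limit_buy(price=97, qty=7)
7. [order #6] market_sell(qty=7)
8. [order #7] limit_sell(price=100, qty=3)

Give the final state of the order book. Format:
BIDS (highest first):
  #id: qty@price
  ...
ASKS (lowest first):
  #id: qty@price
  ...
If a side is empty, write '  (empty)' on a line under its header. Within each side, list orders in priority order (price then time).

After op 1 [order #1] limit_sell(price=98, qty=10): fills=none; bids=[-] asks=[#1:10@98]
After op 2 [order #2] market_sell(qty=8): fills=none; bids=[-] asks=[#1:10@98]
After op 3 [order #3] market_buy(qty=8): fills=#3x#1:8@98; bids=[-] asks=[#1:2@98]
After op 4 cancel(order #1): fills=none; bids=[-] asks=[-]
After op 5 [order #4] limit_sell(price=101, qty=5): fills=none; bids=[-] asks=[#4:5@101]
After op 6 [order #5] limit_buy(price=97, qty=7): fills=none; bids=[#5:7@97] asks=[#4:5@101]
After op 7 [order #6] market_sell(qty=7): fills=#5x#6:7@97; bids=[-] asks=[#4:5@101]
After op 8 [order #7] limit_sell(price=100, qty=3): fills=none; bids=[-] asks=[#7:3@100 #4:5@101]

Answer: BIDS (highest first):
  (empty)
ASKS (lowest first):
  #7: 3@100
  #4: 5@101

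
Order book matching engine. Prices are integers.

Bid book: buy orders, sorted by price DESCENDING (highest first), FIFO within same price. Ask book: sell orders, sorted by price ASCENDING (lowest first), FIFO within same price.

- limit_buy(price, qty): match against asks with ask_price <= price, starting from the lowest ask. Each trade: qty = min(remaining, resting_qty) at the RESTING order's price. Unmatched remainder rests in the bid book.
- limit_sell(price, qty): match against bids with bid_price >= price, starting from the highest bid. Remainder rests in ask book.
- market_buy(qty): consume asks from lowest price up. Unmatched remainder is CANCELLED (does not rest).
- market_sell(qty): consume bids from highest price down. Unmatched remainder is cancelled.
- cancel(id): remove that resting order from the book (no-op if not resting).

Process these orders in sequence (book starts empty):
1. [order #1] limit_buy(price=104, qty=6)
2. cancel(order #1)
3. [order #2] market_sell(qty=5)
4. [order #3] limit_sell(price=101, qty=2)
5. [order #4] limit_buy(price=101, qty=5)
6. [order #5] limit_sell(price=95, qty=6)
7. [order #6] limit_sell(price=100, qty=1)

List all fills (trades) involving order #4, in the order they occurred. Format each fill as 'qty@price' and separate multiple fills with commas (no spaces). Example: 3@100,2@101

Answer: 2@101,3@101

Derivation:
After op 1 [order #1] limit_buy(price=104, qty=6): fills=none; bids=[#1:6@104] asks=[-]
After op 2 cancel(order #1): fills=none; bids=[-] asks=[-]
After op 3 [order #2] market_sell(qty=5): fills=none; bids=[-] asks=[-]
After op 4 [order #3] limit_sell(price=101, qty=2): fills=none; bids=[-] asks=[#3:2@101]
After op 5 [order #4] limit_buy(price=101, qty=5): fills=#4x#3:2@101; bids=[#4:3@101] asks=[-]
After op 6 [order #5] limit_sell(price=95, qty=6): fills=#4x#5:3@101; bids=[-] asks=[#5:3@95]
After op 7 [order #6] limit_sell(price=100, qty=1): fills=none; bids=[-] asks=[#5:3@95 #6:1@100]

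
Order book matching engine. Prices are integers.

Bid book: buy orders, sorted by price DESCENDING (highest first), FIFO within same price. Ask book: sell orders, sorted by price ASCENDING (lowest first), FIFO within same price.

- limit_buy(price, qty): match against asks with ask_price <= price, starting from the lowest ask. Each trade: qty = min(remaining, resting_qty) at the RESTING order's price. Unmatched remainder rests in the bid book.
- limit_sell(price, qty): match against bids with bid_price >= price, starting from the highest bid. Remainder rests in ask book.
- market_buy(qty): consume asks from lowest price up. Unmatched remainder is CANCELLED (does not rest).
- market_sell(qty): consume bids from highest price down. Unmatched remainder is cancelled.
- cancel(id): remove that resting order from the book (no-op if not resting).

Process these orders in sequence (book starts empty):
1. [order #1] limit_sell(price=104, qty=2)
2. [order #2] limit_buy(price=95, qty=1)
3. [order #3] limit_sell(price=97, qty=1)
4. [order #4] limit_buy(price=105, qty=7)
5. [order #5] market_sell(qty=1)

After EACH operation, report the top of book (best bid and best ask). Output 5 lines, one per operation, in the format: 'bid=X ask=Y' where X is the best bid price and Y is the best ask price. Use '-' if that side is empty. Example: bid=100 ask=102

After op 1 [order #1] limit_sell(price=104, qty=2): fills=none; bids=[-] asks=[#1:2@104]
After op 2 [order #2] limit_buy(price=95, qty=1): fills=none; bids=[#2:1@95] asks=[#1:2@104]
After op 3 [order #3] limit_sell(price=97, qty=1): fills=none; bids=[#2:1@95] asks=[#3:1@97 #1:2@104]
After op 4 [order #4] limit_buy(price=105, qty=7): fills=#4x#3:1@97 #4x#1:2@104; bids=[#4:4@105 #2:1@95] asks=[-]
After op 5 [order #5] market_sell(qty=1): fills=#4x#5:1@105; bids=[#4:3@105 #2:1@95] asks=[-]

Answer: bid=- ask=104
bid=95 ask=104
bid=95 ask=97
bid=105 ask=-
bid=105 ask=-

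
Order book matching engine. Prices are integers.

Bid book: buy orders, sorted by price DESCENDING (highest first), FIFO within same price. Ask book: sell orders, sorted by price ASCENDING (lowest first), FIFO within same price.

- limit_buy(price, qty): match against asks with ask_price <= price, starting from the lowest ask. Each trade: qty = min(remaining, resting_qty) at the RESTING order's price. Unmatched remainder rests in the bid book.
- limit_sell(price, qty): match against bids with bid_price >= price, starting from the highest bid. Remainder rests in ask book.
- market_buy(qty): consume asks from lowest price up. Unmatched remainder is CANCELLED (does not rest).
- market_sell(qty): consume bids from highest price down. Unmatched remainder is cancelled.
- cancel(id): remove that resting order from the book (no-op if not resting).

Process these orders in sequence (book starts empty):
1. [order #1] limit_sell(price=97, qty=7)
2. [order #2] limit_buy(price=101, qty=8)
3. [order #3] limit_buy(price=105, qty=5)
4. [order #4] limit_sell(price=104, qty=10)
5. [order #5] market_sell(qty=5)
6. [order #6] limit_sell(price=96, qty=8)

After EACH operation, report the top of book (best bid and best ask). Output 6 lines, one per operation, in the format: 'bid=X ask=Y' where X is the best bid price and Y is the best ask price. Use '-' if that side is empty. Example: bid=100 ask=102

After op 1 [order #1] limit_sell(price=97, qty=7): fills=none; bids=[-] asks=[#1:7@97]
After op 2 [order #2] limit_buy(price=101, qty=8): fills=#2x#1:7@97; bids=[#2:1@101] asks=[-]
After op 3 [order #3] limit_buy(price=105, qty=5): fills=none; bids=[#3:5@105 #2:1@101] asks=[-]
After op 4 [order #4] limit_sell(price=104, qty=10): fills=#3x#4:5@105; bids=[#2:1@101] asks=[#4:5@104]
After op 5 [order #5] market_sell(qty=5): fills=#2x#5:1@101; bids=[-] asks=[#4:5@104]
After op 6 [order #6] limit_sell(price=96, qty=8): fills=none; bids=[-] asks=[#6:8@96 #4:5@104]

Answer: bid=- ask=97
bid=101 ask=-
bid=105 ask=-
bid=101 ask=104
bid=- ask=104
bid=- ask=96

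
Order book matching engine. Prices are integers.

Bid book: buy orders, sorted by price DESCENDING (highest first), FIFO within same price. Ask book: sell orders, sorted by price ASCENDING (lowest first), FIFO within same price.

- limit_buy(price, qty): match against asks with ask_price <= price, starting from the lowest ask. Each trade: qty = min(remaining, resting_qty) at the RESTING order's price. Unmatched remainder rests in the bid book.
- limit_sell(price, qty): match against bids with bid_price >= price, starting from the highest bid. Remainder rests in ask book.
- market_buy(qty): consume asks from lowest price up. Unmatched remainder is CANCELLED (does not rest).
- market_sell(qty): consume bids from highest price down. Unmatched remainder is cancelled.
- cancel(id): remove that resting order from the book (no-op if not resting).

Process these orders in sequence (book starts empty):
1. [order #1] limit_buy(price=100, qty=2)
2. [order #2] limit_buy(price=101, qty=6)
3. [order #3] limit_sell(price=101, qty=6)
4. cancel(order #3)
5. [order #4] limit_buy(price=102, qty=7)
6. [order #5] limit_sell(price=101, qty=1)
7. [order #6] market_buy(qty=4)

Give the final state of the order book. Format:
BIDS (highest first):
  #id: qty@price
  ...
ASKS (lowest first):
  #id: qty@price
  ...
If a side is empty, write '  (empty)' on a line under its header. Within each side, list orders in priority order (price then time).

Answer: BIDS (highest first):
  #4: 6@102
  #1: 2@100
ASKS (lowest first):
  (empty)

Derivation:
After op 1 [order #1] limit_buy(price=100, qty=2): fills=none; bids=[#1:2@100] asks=[-]
After op 2 [order #2] limit_buy(price=101, qty=6): fills=none; bids=[#2:6@101 #1:2@100] asks=[-]
After op 3 [order #3] limit_sell(price=101, qty=6): fills=#2x#3:6@101; bids=[#1:2@100] asks=[-]
After op 4 cancel(order #3): fills=none; bids=[#1:2@100] asks=[-]
After op 5 [order #4] limit_buy(price=102, qty=7): fills=none; bids=[#4:7@102 #1:2@100] asks=[-]
After op 6 [order #5] limit_sell(price=101, qty=1): fills=#4x#5:1@102; bids=[#4:6@102 #1:2@100] asks=[-]
After op 7 [order #6] market_buy(qty=4): fills=none; bids=[#4:6@102 #1:2@100] asks=[-]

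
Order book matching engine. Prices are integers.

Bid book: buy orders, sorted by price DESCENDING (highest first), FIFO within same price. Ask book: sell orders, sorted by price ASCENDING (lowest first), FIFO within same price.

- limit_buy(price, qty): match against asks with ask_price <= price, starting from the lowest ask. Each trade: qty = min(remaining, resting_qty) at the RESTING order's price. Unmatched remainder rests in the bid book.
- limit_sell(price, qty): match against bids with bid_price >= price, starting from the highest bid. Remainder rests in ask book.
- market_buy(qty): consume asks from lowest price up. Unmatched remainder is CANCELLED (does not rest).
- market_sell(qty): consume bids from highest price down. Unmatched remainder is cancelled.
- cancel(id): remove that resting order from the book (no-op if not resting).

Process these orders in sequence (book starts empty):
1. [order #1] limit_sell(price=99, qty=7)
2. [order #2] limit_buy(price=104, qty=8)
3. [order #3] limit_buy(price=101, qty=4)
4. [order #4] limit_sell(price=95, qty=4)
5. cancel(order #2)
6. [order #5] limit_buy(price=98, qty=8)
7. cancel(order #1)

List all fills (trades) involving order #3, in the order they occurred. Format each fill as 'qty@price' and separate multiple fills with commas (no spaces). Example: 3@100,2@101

Answer: 3@101

Derivation:
After op 1 [order #1] limit_sell(price=99, qty=7): fills=none; bids=[-] asks=[#1:7@99]
After op 2 [order #2] limit_buy(price=104, qty=8): fills=#2x#1:7@99; bids=[#2:1@104] asks=[-]
After op 3 [order #3] limit_buy(price=101, qty=4): fills=none; bids=[#2:1@104 #3:4@101] asks=[-]
After op 4 [order #4] limit_sell(price=95, qty=4): fills=#2x#4:1@104 #3x#4:3@101; bids=[#3:1@101] asks=[-]
After op 5 cancel(order #2): fills=none; bids=[#3:1@101] asks=[-]
After op 6 [order #5] limit_buy(price=98, qty=8): fills=none; bids=[#3:1@101 #5:8@98] asks=[-]
After op 7 cancel(order #1): fills=none; bids=[#3:1@101 #5:8@98] asks=[-]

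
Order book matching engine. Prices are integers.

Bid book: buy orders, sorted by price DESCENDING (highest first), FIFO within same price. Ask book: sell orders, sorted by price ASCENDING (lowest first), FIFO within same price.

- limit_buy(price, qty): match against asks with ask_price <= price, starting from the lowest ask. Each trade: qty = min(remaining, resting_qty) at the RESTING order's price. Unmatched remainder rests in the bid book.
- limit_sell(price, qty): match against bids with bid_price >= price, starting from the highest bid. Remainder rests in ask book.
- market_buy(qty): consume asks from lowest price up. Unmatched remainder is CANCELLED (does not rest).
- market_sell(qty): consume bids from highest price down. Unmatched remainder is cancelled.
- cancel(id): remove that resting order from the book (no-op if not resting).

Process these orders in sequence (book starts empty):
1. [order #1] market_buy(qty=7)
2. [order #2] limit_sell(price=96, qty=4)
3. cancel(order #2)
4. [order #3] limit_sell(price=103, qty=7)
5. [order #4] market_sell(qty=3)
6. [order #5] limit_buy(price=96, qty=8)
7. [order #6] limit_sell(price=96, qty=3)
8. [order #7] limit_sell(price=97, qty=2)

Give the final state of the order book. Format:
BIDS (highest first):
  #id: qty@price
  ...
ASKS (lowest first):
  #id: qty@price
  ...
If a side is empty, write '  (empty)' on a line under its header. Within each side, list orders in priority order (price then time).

After op 1 [order #1] market_buy(qty=7): fills=none; bids=[-] asks=[-]
After op 2 [order #2] limit_sell(price=96, qty=4): fills=none; bids=[-] asks=[#2:4@96]
After op 3 cancel(order #2): fills=none; bids=[-] asks=[-]
After op 4 [order #3] limit_sell(price=103, qty=7): fills=none; bids=[-] asks=[#3:7@103]
After op 5 [order #4] market_sell(qty=3): fills=none; bids=[-] asks=[#3:7@103]
After op 6 [order #5] limit_buy(price=96, qty=8): fills=none; bids=[#5:8@96] asks=[#3:7@103]
After op 7 [order #6] limit_sell(price=96, qty=3): fills=#5x#6:3@96; bids=[#5:5@96] asks=[#3:7@103]
After op 8 [order #7] limit_sell(price=97, qty=2): fills=none; bids=[#5:5@96] asks=[#7:2@97 #3:7@103]

Answer: BIDS (highest first):
  #5: 5@96
ASKS (lowest first):
  #7: 2@97
  #3: 7@103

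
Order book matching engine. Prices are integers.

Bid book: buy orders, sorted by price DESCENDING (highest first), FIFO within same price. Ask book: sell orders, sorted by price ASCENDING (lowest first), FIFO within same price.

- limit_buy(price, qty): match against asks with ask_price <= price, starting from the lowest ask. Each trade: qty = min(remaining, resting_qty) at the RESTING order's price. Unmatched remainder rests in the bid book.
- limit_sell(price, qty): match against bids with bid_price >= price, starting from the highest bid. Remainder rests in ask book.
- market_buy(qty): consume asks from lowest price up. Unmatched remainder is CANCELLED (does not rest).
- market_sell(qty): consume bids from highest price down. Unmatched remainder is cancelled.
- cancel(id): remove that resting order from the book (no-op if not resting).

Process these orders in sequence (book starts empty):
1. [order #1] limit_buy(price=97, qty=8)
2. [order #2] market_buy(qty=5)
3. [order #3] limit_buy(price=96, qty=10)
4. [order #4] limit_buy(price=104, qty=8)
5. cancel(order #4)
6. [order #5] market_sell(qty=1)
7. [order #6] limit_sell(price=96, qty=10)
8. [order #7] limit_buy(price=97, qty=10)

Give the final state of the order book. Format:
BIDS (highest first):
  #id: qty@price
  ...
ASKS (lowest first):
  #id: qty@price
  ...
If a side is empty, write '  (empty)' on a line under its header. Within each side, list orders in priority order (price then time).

After op 1 [order #1] limit_buy(price=97, qty=8): fills=none; bids=[#1:8@97] asks=[-]
After op 2 [order #2] market_buy(qty=5): fills=none; bids=[#1:8@97] asks=[-]
After op 3 [order #3] limit_buy(price=96, qty=10): fills=none; bids=[#1:8@97 #3:10@96] asks=[-]
After op 4 [order #4] limit_buy(price=104, qty=8): fills=none; bids=[#4:8@104 #1:8@97 #3:10@96] asks=[-]
After op 5 cancel(order #4): fills=none; bids=[#1:8@97 #3:10@96] asks=[-]
After op 6 [order #5] market_sell(qty=1): fills=#1x#5:1@97; bids=[#1:7@97 #3:10@96] asks=[-]
After op 7 [order #6] limit_sell(price=96, qty=10): fills=#1x#6:7@97 #3x#6:3@96; bids=[#3:7@96] asks=[-]
After op 8 [order #7] limit_buy(price=97, qty=10): fills=none; bids=[#7:10@97 #3:7@96] asks=[-]

Answer: BIDS (highest first):
  #7: 10@97
  #3: 7@96
ASKS (lowest first):
  (empty)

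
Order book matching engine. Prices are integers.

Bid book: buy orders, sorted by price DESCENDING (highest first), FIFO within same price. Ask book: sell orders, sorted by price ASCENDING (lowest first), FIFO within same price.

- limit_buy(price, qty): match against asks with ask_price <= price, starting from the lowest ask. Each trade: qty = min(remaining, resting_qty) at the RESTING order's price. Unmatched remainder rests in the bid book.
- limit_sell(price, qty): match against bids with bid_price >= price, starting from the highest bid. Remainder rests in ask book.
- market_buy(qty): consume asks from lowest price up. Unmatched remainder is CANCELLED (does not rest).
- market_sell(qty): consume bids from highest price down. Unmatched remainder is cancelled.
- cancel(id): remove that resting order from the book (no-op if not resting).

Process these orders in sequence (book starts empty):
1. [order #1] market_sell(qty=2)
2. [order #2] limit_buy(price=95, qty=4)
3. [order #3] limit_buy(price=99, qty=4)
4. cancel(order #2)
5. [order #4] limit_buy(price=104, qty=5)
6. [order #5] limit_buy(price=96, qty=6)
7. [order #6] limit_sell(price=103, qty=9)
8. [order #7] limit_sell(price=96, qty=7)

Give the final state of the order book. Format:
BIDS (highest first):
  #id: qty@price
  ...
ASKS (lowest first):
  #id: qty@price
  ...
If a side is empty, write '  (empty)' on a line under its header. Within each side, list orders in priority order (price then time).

Answer: BIDS (highest first):
  #5: 3@96
ASKS (lowest first):
  #6: 4@103

Derivation:
After op 1 [order #1] market_sell(qty=2): fills=none; bids=[-] asks=[-]
After op 2 [order #2] limit_buy(price=95, qty=4): fills=none; bids=[#2:4@95] asks=[-]
After op 3 [order #3] limit_buy(price=99, qty=4): fills=none; bids=[#3:4@99 #2:4@95] asks=[-]
After op 4 cancel(order #2): fills=none; bids=[#3:4@99] asks=[-]
After op 5 [order #4] limit_buy(price=104, qty=5): fills=none; bids=[#4:5@104 #3:4@99] asks=[-]
After op 6 [order #5] limit_buy(price=96, qty=6): fills=none; bids=[#4:5@104 #3:4@99 #5:6@96] asks=[-]
After op 7 [order #6] limit_sell(price=103, qty=9): fills=#4x#6:5@104; bids=[#3:4@99 #5:6@96] asks=[#6:4@103]
After op 8 [order #7] limit_sell(price=96, qty=7): fills=#3x#7:4@99 #5x#7:3@96; bids=[#5:3@96] asks=[#6:4@103]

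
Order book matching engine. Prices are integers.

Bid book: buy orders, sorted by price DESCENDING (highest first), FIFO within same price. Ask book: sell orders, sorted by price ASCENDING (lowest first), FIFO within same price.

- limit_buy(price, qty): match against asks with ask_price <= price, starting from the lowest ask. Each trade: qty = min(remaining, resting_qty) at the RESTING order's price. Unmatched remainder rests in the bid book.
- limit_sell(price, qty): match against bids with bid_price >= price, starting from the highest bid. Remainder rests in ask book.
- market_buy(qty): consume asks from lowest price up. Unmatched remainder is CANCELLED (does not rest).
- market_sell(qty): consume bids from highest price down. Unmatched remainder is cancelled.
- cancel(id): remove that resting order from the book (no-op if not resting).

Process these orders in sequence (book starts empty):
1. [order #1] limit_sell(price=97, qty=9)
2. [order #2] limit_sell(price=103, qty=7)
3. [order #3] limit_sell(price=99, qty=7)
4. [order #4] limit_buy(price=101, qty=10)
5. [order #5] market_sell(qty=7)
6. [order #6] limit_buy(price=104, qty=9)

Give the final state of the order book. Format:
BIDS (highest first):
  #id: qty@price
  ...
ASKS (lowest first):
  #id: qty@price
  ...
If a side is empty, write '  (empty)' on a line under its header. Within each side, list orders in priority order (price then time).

After op 1 [order #1] limit_sell(price=97, qty=9): fills=none; bids=[-] asks=[#1:9@97]
After op 2 [order #2] limit_sell(price=103, qty=7): fills=none; bids=[-] asks=[#1:9@97 #2:7@103]
After op 3 [order #3] limit_sell(price=99, qty=7): fills=none; bids=[-] asks=[#1:9@97 #3:7@99 #2:7@103]
After op 4 [order #4] limit_buy(price=101, qty=10): fills=#4x#1:9@97 #4x#3:1@99; bids=[-] asks=[#3:6@99 #2:7@103]
After op 5 [order #5] market_sell(qty=7): fills=none; bids=[-] asks=[#3:6@99 #2:7@103]
After op 6 [order #6] limit_buy(price=104, qty=9): fills=#6x#3:6@99 #6x#2:3@103; bids=[-] asks=[#2:4@103]

Answer: BIDS (highest first):
  (empty)
ASKS (lowest first):
  #2: 4@103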